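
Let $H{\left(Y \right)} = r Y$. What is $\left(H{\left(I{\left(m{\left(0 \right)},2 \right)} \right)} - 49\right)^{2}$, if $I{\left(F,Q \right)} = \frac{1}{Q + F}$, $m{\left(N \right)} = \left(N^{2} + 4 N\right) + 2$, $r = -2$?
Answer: $\frac{9801}{4} \approx 2450.3$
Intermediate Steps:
$m{\left(N \right)} = 2 + N^{2} + 4 N$
$I{\left(F,Q \right)} = \frac{1}{F + Q}$
$H{\left(Y \right)} = - 2 Y$
$\left(H{\left(I{\left(m{\left(0 \right)},2 \right)} \right)} - 49\right)^{2} = \left(- \frac{2}{\left(2 + 0^{2} + 4 \cdot 0\right) + 2} - 49\right)^{2} = \left(- \frac{2}{\left(2 + 0 + 0\right) + 2} - 49\right)^{2} = \left(- \frac{2}{2 + 2} - 49\right)^{2} = \left(- \frac{2}{4} - 49\right)^{2} = \left(\left(-2\right) \frac{1}{4} - 49\right)^{2} = \left(- \frac{1}{2} - 49\right)^{2} = \left(- \frac{99}{2}\right)^{2} = \frac{9801}{4}$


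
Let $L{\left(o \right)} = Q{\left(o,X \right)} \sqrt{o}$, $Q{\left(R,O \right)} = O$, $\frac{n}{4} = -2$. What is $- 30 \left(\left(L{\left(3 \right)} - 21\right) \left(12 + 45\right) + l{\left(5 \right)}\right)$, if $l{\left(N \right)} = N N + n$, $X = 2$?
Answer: $35400 - 3420 \sqrt{3} \approx 29476.0$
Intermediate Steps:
$n = -8$ ($n = 4 \left(-2\right) = -8$)
$L{\left(o \right)} = 2 \sqrt{o}$
$l{\left(N \right)} = -8 + N^{2}$ ($l{\left(N \right)} = N N - 8 = N^{2} - 8 = -8 + N^{2}$)
$- 30 \left(\left(L{\left(3 \right)} - 21\right) \left(12 + 45\right) + l{\left(5 \right)}\right) = - 30 \left(\left(2 \sqrt{3} - 21\right) \left(12 + 45\right) - \left(8 - 5^{2}\right)\right) = - 30 \left(\left(-21 + 2 \sqrt{3}\right) 57 + \left(-8 + 25\right)\right) = - 30 \left(\left(-1197 + 114 \sqrt{3}\right) + 17\right) = - 30 \left(-1180 + 114 \sqrt{3}\right) = 35400 - 3420 \sqrt{3}$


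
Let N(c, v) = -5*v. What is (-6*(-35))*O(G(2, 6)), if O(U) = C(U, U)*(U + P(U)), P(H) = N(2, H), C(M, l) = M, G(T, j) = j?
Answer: -30240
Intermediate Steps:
P(H) = -5*H
O(U) = -4*U**2 (O(U) = U*(U - 5*U) = U*(-4*U) = -4*U**2)
(-6*(-35))*O(G(2, 6)) = (-6*(-35))*(-4*6**2) = 210*(-4*36) = 210*(-144) = -30240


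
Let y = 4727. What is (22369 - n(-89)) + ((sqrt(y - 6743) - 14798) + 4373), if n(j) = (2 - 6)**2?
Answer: 11928 + 12*I*sqrt(14) ≈ 11928.0 + 44.9*I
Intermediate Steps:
n(j) = 16 (n(j) = (-4)**2 = 16)
(22369 - n(-89)) + ((sqrt(y - 6743) - 14798) + 4373) = (22369 - 1*16) + ((sqrt(4727 - 6743) - 14798) + 4373) = (22369 - 16) + ((sqrt(-2016) - 14798) + 4373) = 22353 + ((12*I*sqrt(14) - 14798) + 4373) = 22353 + ((-14798 + 12*I*sqrt(14)) + 4373) = 22353 + (-10425 + 12*I*sqrt(14)) = 11928 + 12*I*sqrt(14)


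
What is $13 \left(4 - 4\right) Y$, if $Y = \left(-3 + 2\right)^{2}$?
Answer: $0$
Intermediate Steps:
$Y = 1$ ($Y = \left(-1\right)^{2} = 1$)
$13 \left(4 - 4\right) Y = 13 \left(4 - 4\right) 1 = 13 \cdot 0 \cdot 1 = 0 \cdot 1 = 0$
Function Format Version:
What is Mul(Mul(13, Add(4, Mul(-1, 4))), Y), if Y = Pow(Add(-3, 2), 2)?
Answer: 0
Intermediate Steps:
Y = 1 (Y = Pow(-1, 2) = 1)
Mul(Mul(13, Add(4, Mul(-1, 4))), Y) = Mul(Mul(13, Add(4, Mul(-1, 4))), 1) = Mul(Mul(13, Add(4, -4)), 1) = Mul(Mul(13, 0), 1) = Mul(0, 1) = 0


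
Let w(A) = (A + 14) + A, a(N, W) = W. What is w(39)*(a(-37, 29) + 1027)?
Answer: 97152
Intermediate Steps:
w(A) = 14 + 2*A (w(A) = (14 + A) + A = 14 + 2*A)
w(39)*(a(-37, 29) + 1027) = (14 + 2*39)*(29 + 1027) = (14 + 78)*1056 = 92*1056 = 97152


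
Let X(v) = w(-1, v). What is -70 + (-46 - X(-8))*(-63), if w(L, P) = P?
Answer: 2324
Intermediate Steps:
X(v) = v
-70 + (-46 - X(-8))*(-63) = -70 + (-46 - 1*(-8))*(-63) = -70 + (-46 + 8)*(-63) = -70 - 38*(-63) = -70 + 2394 = 2324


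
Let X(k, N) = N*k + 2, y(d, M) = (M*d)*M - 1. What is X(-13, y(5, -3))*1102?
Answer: -628140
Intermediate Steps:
y(d, M) = -1 + d*M² (y(d, M) = d*M² - 1 = -1 + d*M²)
X(k, N) = 2 + N*k
X(-13, y(5, -3))*1102 = (2 + (-1 + 5*(-3)²)*(-13))*1102 = (2 + (-1 + 5*9)*(-13))*1102 = (2 + (-1 + 45)*(-13))*1102 = (2 + 44*(-13))*1102 = (2 - 572)*1102 = -570*1102 = -628140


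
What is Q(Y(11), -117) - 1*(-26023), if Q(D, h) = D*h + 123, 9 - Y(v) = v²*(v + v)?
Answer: 336547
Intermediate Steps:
Y(v) = 9 - 2*v³ (Y(v) = 9 - v²*(v + v) = 9 - v²*2*v = 9 - 2*v³)
Q(D, h) = 123 + D*h
Q(Y(11), -117) - 1*(-26023) = (123 + (9 - 2*11³)*(-117)) - 1*(-26023) = (123 + (9 - 2*1331)*(-117)) + 26023 = (123 + (9 - 2662)*(-117)) + 26023 = (123 - 2653*(-117)) + 26023 = (123 + 310401) + 26023 = 310524 + 26023 = 336547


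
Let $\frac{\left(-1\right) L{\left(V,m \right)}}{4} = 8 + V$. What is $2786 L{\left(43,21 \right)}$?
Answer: $-568344$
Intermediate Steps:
$L{\left(V,m \right)} = -32 - 4 V$ ($L{\left(V,m \right)} = - 4 \left(8 + V\right) = -32 - 4 V$)
$2786 L{\left(43,21 \right)} = 2786 \left(-32 - 172\right) = 2786 \left(-204\right) = -568344$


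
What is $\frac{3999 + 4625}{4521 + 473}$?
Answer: $\frac{392}{227} \approx 1.7269$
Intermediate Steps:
$\frac{3999 + 4625}{4521 + 473} = \frac{8624}{4994} = 8624 \cdot \frac{1}{4994} = \frac{392}{227}$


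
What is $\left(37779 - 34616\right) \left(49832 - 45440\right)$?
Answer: $13891896$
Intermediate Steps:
$\left(37779 - 34616\right) \left(49832 - 45440\right) = \left(37779 - 34616\right) 4392 = 3163 \cdot 4392 = 13891896$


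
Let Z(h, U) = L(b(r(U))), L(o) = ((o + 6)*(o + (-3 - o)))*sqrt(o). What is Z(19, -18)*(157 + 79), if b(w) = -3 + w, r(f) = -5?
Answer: 2832*I*sqrt(2) ≈ 4005.1*I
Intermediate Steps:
L(o) = sqrt(o)*(-18 - 3*o) (L(o) = ((6 + o)*(-3))*sqrt(o) = (-18 - 3*o)*sqrt(o) = sqrt(o)*(-18 - 3*o))
Z(h, U) = 12*I*sqrt(2) (Z(h, U) = 3*sqrt(-3 - 5)*(-6 - (-3 - 5)) = 3*sqrt(-8)*(-6 - 1*(-8)) = 3*(2*I*sqrt(2))*(-6 + 8) = 3*(2*I*sqrt(2))*2 = 12*I*sqrt(2))
Z(19, -18)*(157 + 79) = (12*I*sqrt(2))*(157 + 79) = (12*I*sqrt(2))*236 = 2832*I*sqrt(2)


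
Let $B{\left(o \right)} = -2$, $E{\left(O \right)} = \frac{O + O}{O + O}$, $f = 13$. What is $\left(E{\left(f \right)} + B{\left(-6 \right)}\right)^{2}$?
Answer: $1$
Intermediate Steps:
$E{\left(O \right)} = 1$ ($E{\left(O \right)} = \frac{2 O}{2 O} = 2 O \frac{1}{2 O} = 1$)
$\left(E{\left(f \right)} + B{\left(-6 \right)}\right)^{2} = \left(1 - 2\right)^{2} = \left(-1\right)^{2} = 1$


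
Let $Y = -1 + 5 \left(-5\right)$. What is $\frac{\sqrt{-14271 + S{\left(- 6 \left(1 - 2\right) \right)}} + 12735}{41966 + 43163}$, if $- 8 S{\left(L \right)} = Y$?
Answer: $\frac{12735}{85129} + \frac{i \sqrt{57071}}{170258} \approx 0.1496 + 0.0014031 i$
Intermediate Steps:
$Y = -26$ ($Y = -1 - 25 = -26$)
$S{\left(L \right)} = \frac{13}{4}$ ($S{\left(L \right)} = \left(- \frac{1}{8}\right) \left(-26\right) = \frac{13}{4}$)
$\frac{\sqrt{-14271 + S{\left(- 6 \left(1 - 2\right) \right)}} + 12735}{41966 + 43163} = \frac{\sqrt{-14271 + \frac{13}{4}} + 12735}{41966 + 43163} = \frac{\sqrt{- \frac{57071}{4}} + 12735}{85129} = \left(\frac{i \sqrt{57071}}{2} + 12735\right) \frac{1}{85129} = \left(12735 + \frac{i \sqrt{57071}}{2}\right) \frac{1}{85129} = \frac{12735}{85129} + \frac{i \sqrt{57071}}{170258}$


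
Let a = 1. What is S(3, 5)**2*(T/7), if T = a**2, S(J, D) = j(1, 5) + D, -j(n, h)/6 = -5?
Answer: 175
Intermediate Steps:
j(n, h) = 30 (j(n, h) = -6*(-5) = 30)
S(J, D) = 30 + D
T = 1 (T = 1**2 = 1)
S(3, 5)**2*(T/7) = (30 + 5)**2*(1/7) = 35**2*(1*(1/7)) = 1225*(1/7) = 175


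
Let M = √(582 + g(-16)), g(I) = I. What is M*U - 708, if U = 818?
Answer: -708 + 818*√566 ≈ 18753.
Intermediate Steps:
M = √566 (M = √(582 - 16) = √566 ≈ 23.791)
M*U - 708 = √566*818 - 708 = 818*√566 - 708 = -708 + 818*√566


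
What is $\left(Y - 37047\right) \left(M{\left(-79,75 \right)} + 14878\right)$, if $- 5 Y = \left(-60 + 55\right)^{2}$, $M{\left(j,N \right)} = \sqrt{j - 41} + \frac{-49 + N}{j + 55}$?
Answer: $- \frac{1653658549}{3} - 74104 i \sqrt{30} \approx -5.5122 \cdot 10^{8} - 4.0588 \cdot 10^{5} i$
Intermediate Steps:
$M{\left(j,N \right)} = \sqrt{-41 + j} + \frac{-49 + N}{55 + j}$
$Y = -5$ ($Y = - \frac{\left(-60 + 55\right)^{2}}{5} = - \frac{\left(-5\right)^{2}}{5} = \left(- \frac{1}{5}\right) 25 = -5$)
$\left(Y - 37047\right) \left(M{\left(-79,75 \right)} + 14878\right) = \left(-5 - 37047\right) \left(\frac{-49 + 75 + 55 \sqrt{-41 - 79} - 79 \sqrt{-41 - 79}}{55 - 79} + 14878\right) = - 37052 \left(\frac{-49 + 75 + 55 \sqrt{-120} - 79 \sqrt{-120}}{-24} + 14878\right) = - 37052 \left(- \frac{-49 + 75 + 55 \cdot 2 i \sqrt{30} - 79 \cdot 2 i \sqrt{30}}{24} + 14878\right) = - 37052 \left(- \frac{-49 + 75 + 110 i \sqrt{30} - 158 i \sqrt{30}}{24} + 14878\right) = - 37052 \left(- \frac{26 - 48 i \sqrt{30}}{24} + 14878\right) = - 37052 \left(\left(- \frac{13}{12} + 2 i \sqrt{30}\right) + 14878\right) = - 37052 \left(\frac{178523}{12} + 2 i \sqrt{30}\right) = - \frac{1653658549}{3} - 74104 i \sqrt{30}$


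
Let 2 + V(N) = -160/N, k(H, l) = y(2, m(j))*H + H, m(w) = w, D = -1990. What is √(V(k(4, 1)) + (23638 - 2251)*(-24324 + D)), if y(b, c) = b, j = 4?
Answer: 10*I*√50649978/3 ≈ 23723.0*I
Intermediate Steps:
k(H, l) = 3*H (k(H, l) = 2*H + H = 3*H)
V(N) = -2 - 160/N
√(V(k(4, 1)) + (23638 - 2251)*(-24324 + D)) = √((-2 - 160/(3*4)) + (23638 - 2251)*(-24324 - 1990)) = √((-2 - 160/12) + 21387*(-26314)) = √((-2 - 160*1/12) - 562777518) = √((-2 - 40/3) - 562777518) = √(-46/3 - 562777518) = √(-1688332600/3) = 10*I*√50649978/3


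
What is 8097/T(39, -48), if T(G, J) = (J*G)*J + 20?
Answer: 8097/89876 ≈ 0.090091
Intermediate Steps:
T(G, J) = 20 + G*J² (T(G, J) = (G*J)*J + 20 = G*J² + 20 = 20 + G*J²)
8097/T(39, -48) = 8097/(20 + 39*(-48)²) = 8097/(20 + 39*2304) = 8097/(20 + 89856) = 8097/89876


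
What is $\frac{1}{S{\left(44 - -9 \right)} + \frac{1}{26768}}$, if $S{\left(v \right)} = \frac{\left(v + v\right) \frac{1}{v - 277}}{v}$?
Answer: $- \frac{1912}{17} \approx -112.47$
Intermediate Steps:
$S{\left(v \right)} = \frac{2}{-277 + v}$ ($S{\left(v \right)} = \frac{2 v \frac{1}{-277 + v}}{v} = \frac{2}{-277 + v}$)
$\frac{1}{S{\left(44 - -9 \right)} + \frac{1}{26768}} = \frac{1}{\frac{2}{-277 + \left(44 - -9\right)} + \frac{1}{26768}} = \frac{1}{\frac{2}{-277 + \left(44 + 9\right)} + \frac{1}{26768}} = \frac{1}{\frac{2}{-277 + 53} + \frac{1}{26768}} = \frac{1}{\frac{2}{-224} + \frac{1}{26768}} = \frac{1}{2 \left(- \frac{1}{224}\right) + \frac{1}{26768}} = \frac{1}{- \frac{1}{112} + \frac{1}{26768}} = \frac{1}{- \frac{17}{1912}} = - \frac{1912}{17}$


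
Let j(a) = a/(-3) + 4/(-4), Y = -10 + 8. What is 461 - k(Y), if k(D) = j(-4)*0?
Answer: 461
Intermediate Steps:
Y = -2
j(a) = -1 - a/3 (j(a) = a*(-⅓) + 4*(-¼) = -a/3 - 1 = -1 - a/3)
k(D) = 0 (k(D) = (-1 - ⅓*(-4))*0 = (-1 + 4/3)*0 = (⅓)*0 = 0)
461 - k(Y) = 461 - 1*0 = 461 + 0 = 461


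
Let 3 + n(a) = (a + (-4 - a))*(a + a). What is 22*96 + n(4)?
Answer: 2077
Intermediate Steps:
n(a) = -3 - 8*a (n(a) = -3 + (a + (-4 - a))*(a + a) = -3 - 8*a)
22*96 + n(4) = 22*96 + (-3 - 8*4) = 2112 + (-3 - 32) = 2112 - 35 = 2077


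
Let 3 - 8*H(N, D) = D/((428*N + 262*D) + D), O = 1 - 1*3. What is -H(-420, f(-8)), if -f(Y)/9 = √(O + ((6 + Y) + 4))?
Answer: -3/8 ≈ -0.37500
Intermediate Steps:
O = -2 (O = 1 - 3 = -2)
f(Y) = -9*√(8 + Y) (f(Y) = -9*√(-2 + ((6 + Y) + 4)) = -9*√(-2 + (10 + Y)) = -9*√(8 + Y))
H(N, D) = 3/8 - D/(8*(263*D + 428*N)) (H(N, D) = 3/8 - D/(8*((428*N + 262*D) + D)) = 3/8 - D/(8*((262*D + 428*N) + D)) = 3/8 - D/(8*(263*D + 428*N)))
-H(-420, f(-8)) = -(197*(-9*√(8 - 8)) + 321*(-420))/(2*(263*(-9*√(8 - 8)) + 428*(-420))) = -(197*(-9*√0) - 134820)/(2*(263*(-9*√0) - 179760)) = -(197*(-9*0) - 134820)/(2*(263*(-9*0) - 179760)) = -(197*0 - 134820)/(2*(263*0 - 179760)) = -(0 - 134820)/(2*(0 - 179760)) = -(-134820)/(2*(-179760)) = -(-1)*(-134820)/(2*179760) = -1*3/8 = -3/8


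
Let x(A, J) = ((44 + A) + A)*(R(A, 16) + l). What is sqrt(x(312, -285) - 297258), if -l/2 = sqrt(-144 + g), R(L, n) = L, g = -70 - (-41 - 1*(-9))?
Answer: sqrt(-88842 - 1336*I*sqrt(182)) ≈ 30.082 - 299.58*I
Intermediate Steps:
g = -38 (g = -70 - (-41 + 9) = -70 - 1*(-32) = -70 + 32 = -38)
l = -2*I*sqrt(182) (l = -2*sqrt(-144 - 38) = -2*I*sqrt(182) ≈ -26.981*I)
x(A, J) = (44 + 2*A)*(A - 2*I*sqrt(182)) (x(A, J) = ((44 + A) + A)*(A - 2*I*sqrt(182)) = (44 + 2*A)*(A - 2*I*sqrt(182)))
sqrt(x(312, -285) - 297258) = sqrt((2*312**2 + 44*312 - 88*I*sqrt(182) - 4*I*312*sqrt(182)) - 297258) = sqrt((2*97344 + 13728 - 88*I*sqrt(182) - 1248*I*sqrt(182)) - 297258) = sqrt((194688 + 13728 - 88*I*sqrt(182) - 1248*I*sqrt(182)) - 297258) = sqrt((208416 - 1336*I*sqrt(182)) - 297258) = sqrt(-88842 - 1336*I*sqrt(182))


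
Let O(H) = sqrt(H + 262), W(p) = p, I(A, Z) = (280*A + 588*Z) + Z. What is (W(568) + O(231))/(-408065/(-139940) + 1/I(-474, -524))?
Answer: 877039692688/4502544905 + 1544083966*sqrt(493)/4502544905 ≈ 202.40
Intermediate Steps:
I(A, Z) = 280*A + 589*Z
O(H) = sqrt(262 + H)
(W(568) + O(231))/(-408065/(-139940) + 1/I(-474, -524)) = (568 + sqrt(262 + 231))/(-408065/(-139940) + 1/(280*(-474) + 589*(-524))) = (568 + sqrt(493))/(-408065*(-1/139940) + 1/(-132720 - 308636)) = (568 + sqrt(493))/(81613/27988 + 1/(-441356)) = (568 + sqrt(493))/(81613/27988 - 1/441356) = (568 + sqrt(493))/(4502544905/1544083966) = (568 + sqrt(493))*(1544083966/4502544905) = 877039692688/4502544905 + 1544083966*sqrt(493)/4502544905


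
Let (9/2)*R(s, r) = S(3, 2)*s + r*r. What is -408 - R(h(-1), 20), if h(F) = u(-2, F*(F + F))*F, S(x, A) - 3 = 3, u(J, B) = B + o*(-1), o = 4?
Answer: -4496/9 ≈ -499.56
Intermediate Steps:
u(J, B) = -4 + B (u(J, B) = B + 4*(-1) = B - 4 = -4 + B)
S(x, A) = 6 (S(x, A) = 3 + 3 = 6)
h(F) = F*(-4 + 2*F²) (h(F) = (-4 + F*(F + F))*F = (-4 + F*(2*F))*F = (-4 + 2*F²)*F = F*(-4 + 2*F²))
R(s, r) = 2*r²/9 + 4*s/3 (R(s, r) = 2*(6*s + r*r)/9 = 2*(6*s + r²)/9 = 2*(r² + 6*s)/9 = 2*r²/9 + 4*s/3)
-408 - R(h(-1), 20) = -408 - ((2/9)*20² + 4*(2*(-1)*(-2 + (-1)²))/3) = -408 - ((2/9)*400 + 4*(2*(-1)*(-2 + 1))/3) = -408 - (800/9 + 4*(2*(-1)*(-1))/3) = -408 - (800/9 + (4/3)*2) = -408 - (800/9 + 8/3) = -408 - 1*824/9 = -408 - 824/9 = -4496/9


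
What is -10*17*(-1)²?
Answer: -170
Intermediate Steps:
-10*17*(-1)² = -170*1 = -170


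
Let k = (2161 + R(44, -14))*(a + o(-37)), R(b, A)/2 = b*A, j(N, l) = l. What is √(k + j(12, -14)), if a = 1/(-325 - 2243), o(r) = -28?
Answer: I*√42908517474/1284 ≈ 161.33*I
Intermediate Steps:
R(b, A) = 2*A*b (R(b, A) = 2*(b*A) = 2*(A*b) = 2*A*b)
a = -1/2568 (a = 1/(-2568) = -1/2568 ≈ -0.00038941)
k = -66799745/2568 (k = (2161 + 2*(-14)*44)*(-1/2568 - 28) = (2161 - 1232)*(-71905/2568) = 929*(-71905/2568) = -66799745/2568 ≈ -26012.)
√(k + j(12, -14)) = √(-66799745/2568 - 14) = √(-66835697/2568) = I*√42908517474/1284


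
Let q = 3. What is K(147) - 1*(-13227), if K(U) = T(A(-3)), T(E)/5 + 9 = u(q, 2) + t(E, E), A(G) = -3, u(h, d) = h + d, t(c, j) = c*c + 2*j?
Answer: 13222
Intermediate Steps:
t(c, j) = c² + 2*j
u(h, d) = d + h
T(E) = -20 + 5*E² + 10*E (T(E) = -45 + 5*((2 + 3) + (E² + 2*E)) = -45 + 5*(5 + (E² + 2*E)) = -45 + 5*(5 + E² + 2*E) = -45 + (25 + 5*E² + 10*E) = -20 + 5*E² + 10*E)
K(U) = -5 (K(U) = -20 + 5*(-3)² + 10*(-3) = -20 + 5*9 - 30 = -20 + 45 - 30 = -5)
K(147) - 1*(-13227) = -5 - 1*(-13227) = -5 + 13227 = 13222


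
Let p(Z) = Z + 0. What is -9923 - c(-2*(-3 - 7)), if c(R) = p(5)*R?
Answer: -10023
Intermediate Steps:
p(Z) = Z
c(R) = 5*R
-9923 - c(-2*(-3 - 7)) = -9923 - 5*(-2*(-3 - 7)) = -9923 - 5*(-2*(-10)) = -9923 - 5*20 = -9923 - 1*100 = -9923 - 100 = -10023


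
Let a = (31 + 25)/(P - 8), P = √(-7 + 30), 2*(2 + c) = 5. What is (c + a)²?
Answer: 1019537/6724 + 47880*√23/1681 ≈ 288.23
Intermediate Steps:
c = ½ (c = -2 + (½)*5 = -2 + 5/2 = ½ ≈ 0.50000)
P = √23 ≈ 4.7958
a = 56/(-8 + √23) (a = (31 + 25)/(√23 - 8) = 56/(-8 + √23) ≈ -17.477)
(c + a)² = (½ + (-448/41 - 56*√23/41))² = (-855/82 - 56*√23/41)²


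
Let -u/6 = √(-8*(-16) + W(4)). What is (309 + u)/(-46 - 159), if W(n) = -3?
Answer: -309/205 + 6*√5/41 ≈ -1.1801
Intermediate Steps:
u = -30*√5 (u = -6*√(-8*(-16) - 3) = -6*√(128 - 3) = -30*√5 ≈ -67.082)
(309 + u)/(-46 - 159) = (309 - 30*√5)/(-46 - 159) = (309 - 30*√5)/(-205) = (309 - 30*√5)*(-1/205) = -309/205 + 6*√5/41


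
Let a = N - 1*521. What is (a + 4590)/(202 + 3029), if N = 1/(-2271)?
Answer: 9240698/7337601 ≈ 1.2594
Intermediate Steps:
N = -1/2271 ≈ -0.00044033
a = -1183192/2271 (a = -1/2271 - 1*521 = -1/2271 - 521 = -1183192/2271 ≈ -521.00)
(a + 4590)/(202 + 3029) = (-1183192/2271 + 4590)/(202 + 3029) = (9240698/2271)/3231 = (9240698/2271)*(1/3231) = 9240698/7337601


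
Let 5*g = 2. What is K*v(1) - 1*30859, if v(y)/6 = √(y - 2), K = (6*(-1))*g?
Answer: -30859 - 72*I/5 ≈ -30859.0 - 14.4*I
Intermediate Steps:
g = ⅖ (g = (⅕)*2 = ⅖ ≈ 0.40000)
K = -12/5 (K = (6*(-1))*(⅖) = -6*⅖ = -12/5 ≈ -2.4000)
v(y) = 6*√(-2 + y) (v(y) = 6*√(y - 2) = 6*√(-2 + y))
K*v(1) - 1*30859 = -72*√(-2 + 1)/5 - 1*30859 = -72*√(-1)/5 - 30859 = -72*I/5 - 30859 = -30859 - 72*I/5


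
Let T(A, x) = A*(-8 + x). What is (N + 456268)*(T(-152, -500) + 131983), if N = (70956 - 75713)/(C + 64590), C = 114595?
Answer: 17103352274994777/179185 ≈ 9.5451e+10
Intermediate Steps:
N = -4757/179185 (N = (70956 - 75713)/(114595 + 64590) = -4757/179185 ≈ -0.026548)
(N + 456268)*(T(-152, -500) + 131983) = (-4757/179185 + 456268)*(-152*(-8 - 500) + 131983) = 81756376823*(-152*(-508) + 131983)/179185 = 81756376823*(77216 + 131983)/179185 = (81756376823/179185)*209199 = 17103352274994777/179185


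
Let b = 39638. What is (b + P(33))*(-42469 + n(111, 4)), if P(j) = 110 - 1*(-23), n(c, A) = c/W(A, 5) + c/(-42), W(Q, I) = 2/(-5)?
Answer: -11901233124/7 ≈ -1.7002e+9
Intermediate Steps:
W(Q, I) = -⅖ (W(Q, I) = 2*(-⅕) = -⅖)
n(c, A) = -53*c/21 (n(c, A) = c/(-⅖) + c/(-42) = c*(-5/2) + c*(-1/42) = -5*c/2 - c/42 = -53*c/21)
P(j) = 133 (P(j) = 110 + 23 = 133)
(b + P(33))*(-42469 + n(111, 4)) = (39638 + 133)*(-42469 - 53/21*111) = 39771*(-42469 - 1961/7) = 39771*(-299244/7) = -11901233124/7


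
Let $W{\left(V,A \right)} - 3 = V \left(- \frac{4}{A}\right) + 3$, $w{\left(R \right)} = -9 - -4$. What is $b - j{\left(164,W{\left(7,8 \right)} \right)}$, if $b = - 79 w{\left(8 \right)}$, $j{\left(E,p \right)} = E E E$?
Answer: $-4410549$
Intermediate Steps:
$w{\left(R \right)} = -5$ ($w{\left(R \right)} = -9 + 4 = -5$)
$W{\left(V,A \right)} = 6 - \frac{4 V}{A}$ ($W{\left(V,A \right)} = 3 + \left(V \left(- \frac{4}{A}\right) + 3\right) = 3 + \left(- \frac{4 V}{A} + 3\right) = 3 + \left(3 - \frac{4 V}{A}\right) = 6 - \frac{4 V}{A}$)
$j{\left(E,p \right)} = E^{3}$ ($j{\left(E,p \right)} = E^{2} E = E^{3}$)
$b = 395$ ($b = \left(-79\right) \left(-5\right) = 395$)
$b - j{\left(164,W{\left(7,8 \right)} \right)} = 395 - 164^{3} = 395 - 4410944 = -4410549$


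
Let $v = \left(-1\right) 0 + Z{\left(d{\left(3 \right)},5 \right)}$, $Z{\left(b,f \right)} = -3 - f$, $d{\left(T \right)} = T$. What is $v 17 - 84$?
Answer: $-220$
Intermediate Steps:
$v = -8$ ($v = \left(-1\right) 0 - 8 = 0 - 8 = -8$)
$v 17 - 84 = \left(-8\right) 17 - 84 = -136 - 84 = -220$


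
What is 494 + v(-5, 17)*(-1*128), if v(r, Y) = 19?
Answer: -1938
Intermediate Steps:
494 + v(-5, 17)*(-1*128) = 494 + 19*(-1*128) = 494 + 19*(-128) = 494 - 2432 = -1938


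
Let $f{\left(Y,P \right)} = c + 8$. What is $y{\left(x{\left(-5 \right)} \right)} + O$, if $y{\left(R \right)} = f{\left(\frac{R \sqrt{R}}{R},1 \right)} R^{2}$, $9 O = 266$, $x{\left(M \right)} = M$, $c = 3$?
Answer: $\frac{2741}{9} \approx 304.56$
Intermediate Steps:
$O = \frac{266}{9}$ ($O = \frac{1}{9} \cdot 266 = \frac{266}{9} \approx 29.556$)
$f{\left(Y,P \right)} = 11$ ($f{\left(Y,P \right)} = 3 + 8 = 11$)
$y{\left(R \right)} = 11 R^{2}$
$y{\left(x{\left(-5 \right)} \right)} + O = 11 \left(-5\right)^{2} + \frac{266}{9} = 11 \cdot 25 + \frac{266}{9} = 275 + \frac{266}{9} = \frac{2741}{9}$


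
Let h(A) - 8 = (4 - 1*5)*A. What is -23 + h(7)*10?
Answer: -13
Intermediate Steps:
h(A) = 8 - A (h(A) = 8 + (4 - 1*5)*A = 8 + (4 - 5)*A = 8 - A)
-23 + h(7)*10 = -23 + (8 - 1*7)*10 = -23 + (8 - 7)*10 = -23 + 1*10 = -23 + 10 = -13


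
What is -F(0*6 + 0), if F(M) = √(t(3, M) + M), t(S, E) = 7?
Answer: -√7 ≈ -2.6458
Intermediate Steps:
F(M) = √(7 + M)
-F(0*6 + 0) = -√(7 + (0*6 + 0)) = -√(7 + (0 + 0)) = -√(7 + 0) = -√7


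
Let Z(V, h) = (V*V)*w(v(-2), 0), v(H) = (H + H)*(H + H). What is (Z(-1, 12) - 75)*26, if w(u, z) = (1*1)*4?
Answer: -1846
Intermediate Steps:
v(H) = 4*H**2 (v(H) = (2*H)*(2*H) = 4*H**2)
w(u, z) = 4 (w(u, z) = 1*4 = 4)
Z(V, h) = 4*V**2 (Z(V, h) = (V*V)*4 = V**2*4 = 4*V**2)
(Z(-1, 12) - 75)*26 = (4*(-1)**2 - 75)*26 = (4*1 - 75)*26 = (4 - 75)*26 = -71*26 = -1846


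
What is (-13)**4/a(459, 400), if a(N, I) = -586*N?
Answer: -28561/268974 ≈ -0.10618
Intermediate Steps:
(-13)**4/a(459, 400) = (-13)**4/((-586*459)) = 28561/(-268974) = 28561*(-1/268974) = -28561/268974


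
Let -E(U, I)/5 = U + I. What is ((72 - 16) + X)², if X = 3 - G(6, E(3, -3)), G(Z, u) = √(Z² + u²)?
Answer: 2809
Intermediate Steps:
E(U, I) = -5*I - 5*U (E(U, I) = -5*(U + I) = -5*(I + U) = -5*I - 5*U)
X = -3 (X = 3 - √(6² + (-5*(-3) - 5*3)²) = 3 - √(36 + (15 - 15)²) = 3 - √(36 + 0²) = 3 - √(36 + 0) = 3 - √36 = 3 - 1*6 = 3 - 6 = -3)
((72 - 16) + X)² = ((72 - 16) - 3)² = (56 - 3)² = 53² = 2809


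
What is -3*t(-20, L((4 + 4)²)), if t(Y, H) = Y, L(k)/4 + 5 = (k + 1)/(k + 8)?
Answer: 60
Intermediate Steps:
L(k) = -20 + 4*(1 + k)/(8 + k) (L(k) = -20 + 4*((k + 1)/(k + 8)) = -20 + 4*((1 + k)/(8 + k)) = -20 + 4*(1 + k)/(8 + k))
-3*t(-20, L((4 + 4)²)) = -3*(-20) = 60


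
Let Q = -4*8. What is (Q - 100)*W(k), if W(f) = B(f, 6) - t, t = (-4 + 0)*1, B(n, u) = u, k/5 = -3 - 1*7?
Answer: -1320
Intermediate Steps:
Q = -32
k = -50 (k = 5*(-3 - 1*7) = 5*(-3 - 7) = 5*(-10) = -50)
t = -4 (t = -4*1 = -4)
W(f) = 10 (W(f) = 6 - 1*(-4) = 6 + 4 = 10)
(Q - 100)*W(k) = (-32 - 100)*10 = -132*10 = -1320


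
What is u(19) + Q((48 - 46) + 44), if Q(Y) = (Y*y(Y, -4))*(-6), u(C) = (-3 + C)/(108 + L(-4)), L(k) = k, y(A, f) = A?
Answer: -165046/13 ≈ -12696.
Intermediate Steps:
u(C) = -3/104 + C/104 (u(C) = (-3 + C)/(108 - 4) = (-3 + C)/104 = (-3 + C)*(1/104) = -3/104 + C/104)
Q(Y) = -6*Y**2 (Q(Y) = (Y*Y)*(-6) = Y**2*(-6) = -6*Y**2)
u(19) + Q((48 - 46) + 44) = (-3/104 + (1/104)*19) - 6*((48 - 46) + 44)**2 = (-3/104 + 19/104) - 6*(2 + 44)**2 = 2/13 - 6*46**2 = 2/13 - 6*2116 = 2/13 - 12696 = -165046/13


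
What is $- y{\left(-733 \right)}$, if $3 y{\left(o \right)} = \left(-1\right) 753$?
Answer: $251$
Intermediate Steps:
$y{\left(o \right)} = -251$ ($y{\left(o \right)} = \frac{\left(-1\right) 753}{3} = \frac{1}{3} \left(-753\right) = -251$)
$- y{\left(-733 \right)} = \left(-1\right) \left(-251\right) = 251$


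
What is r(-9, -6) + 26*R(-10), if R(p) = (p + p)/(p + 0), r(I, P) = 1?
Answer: 53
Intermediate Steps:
R(p) = 2 (R(p) = (2*p)/p = 2)
r(-9, -6) + 26*R(-10) = 1 + 26*2 = 1 + 52 = 53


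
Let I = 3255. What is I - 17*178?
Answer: 229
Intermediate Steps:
I - 17*178 = 3255 - 17*178 = 3255 - 1*3026 = 3255 - 3026 = 229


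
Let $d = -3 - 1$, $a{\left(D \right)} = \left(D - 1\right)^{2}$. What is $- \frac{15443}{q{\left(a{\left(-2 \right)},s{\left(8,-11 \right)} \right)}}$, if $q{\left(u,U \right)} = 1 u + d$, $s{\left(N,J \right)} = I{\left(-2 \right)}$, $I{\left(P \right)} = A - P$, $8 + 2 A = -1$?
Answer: $- \frac{15443}{5} \approx -3088.6$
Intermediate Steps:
$A = - \frac{9}{2}$ ($A = -4 + \frac{1}{2} \left(-1\right) = -4 - \frac{1}{2} = - \frac{9}{2} \approx -4.5$)
$a{\left(D \right)} = \left(-1 + D\right)^{2}$
$d = -4$
$I{\left(P \right)} = - \frac{9}{2} - P$
$s{\left(N,J \right)} = - \frac{5}{2}$ ($s{\left(N,J \right)} = - \frac{9}{2} - -2 = - \frac{9}{2} + 2 = - \frac{5}{2}$)
$q{\left(u,U \right)} = -4 + u$ ($q{\left(u,U \right)} = 1 u - 4 = u - 4 = -4 + u$)
$- \frac{15443}{q{\left(a{\left(-2 \right)},s{\left(8,-11 \right)} \right)}} = - \frac{15443}{-4 + \left(-1 - 2\right)^{2}} = - \frac{15443}{-4 + \left(-3\right)^{2}} = - \frac{15443}{-4 + 9} = - \frac{15443}{5}$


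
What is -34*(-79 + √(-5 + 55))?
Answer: 2686 - 170*√2 ≈ 2445.6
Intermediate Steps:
-34*(-79 + √(-5 + 55)) = -34*(-79 + √50) = -34*(-79 + 5*√2) = 2686 - 170*√2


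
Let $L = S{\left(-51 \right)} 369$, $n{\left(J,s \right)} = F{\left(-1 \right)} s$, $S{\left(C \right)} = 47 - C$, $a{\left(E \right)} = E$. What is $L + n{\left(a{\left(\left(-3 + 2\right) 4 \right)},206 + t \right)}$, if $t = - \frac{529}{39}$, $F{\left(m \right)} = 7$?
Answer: $\frac{1462853}{39} \approx 37509.0$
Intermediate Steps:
$t = - \frac{529}{39}$ ($t = \left(-529\right) \frac{1}{39} = - \frac{529}{39} \approx -13.564$)
$n{\left(J,s \right)} = 7 s$
$L = 36162$ ($L = \left(47 - -51\right) 369 = \left(47 + 51\right) 369 = 98 \cdot 369 = 36162$)
$L + n{\left(a{\left(\left(-3 + 2\right) 4 \right)},206 + t \right)} = 36162 + 7 \left(206 - \frac{529}{39}\right) = 36162 + 7 \cdot \frac{7505}{39} = 36162 + \frac{52535}{39} = \frac{1462853}{39}$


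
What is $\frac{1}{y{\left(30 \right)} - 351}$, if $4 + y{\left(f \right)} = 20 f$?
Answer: $\frac{1}{245} \approx 0.0040816$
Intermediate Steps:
$y{\left(f \right)} = -4 + 20 f$
$\frac{1}{y{\left(30 \right)} - 351} = \frac{1}{\left(-4 + 20 \cdot 30\right) - 351} = \frac{1}{\left(-4 + 600\right) - 351} = \frac{1}{596 - 351} = \frac{1}{245}$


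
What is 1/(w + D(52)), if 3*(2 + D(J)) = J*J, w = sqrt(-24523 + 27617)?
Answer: 4047/3625679 - 9*sqrt(3094)/7251358 ≈ 0.0010472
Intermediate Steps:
w = sqrt(3094) ≈ 55.624
D(J) = -2 + J**2/3 (D(J) = -2 + (J*J)/3 = -2 + J**2/3)
1/(w + D(52)) = 1/(sqrt(3094) + (-2 + (1/3)*52**2)) = 1/(sqrt(3094) + (-2 + (1/3)*2704)) = 1/(sqrt(3094) + (-2 + 2704/3)) = 1/(sqrt(3094) + 2698/3) = 1/(2698/3 + sqrt(3094))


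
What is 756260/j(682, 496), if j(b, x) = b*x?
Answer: 189065/84568 ≈ 2.2357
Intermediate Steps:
756260/j(682, 496) = 756260/((682*496)) = 756260/338272 = 756260*(1/338272) = 189065/84568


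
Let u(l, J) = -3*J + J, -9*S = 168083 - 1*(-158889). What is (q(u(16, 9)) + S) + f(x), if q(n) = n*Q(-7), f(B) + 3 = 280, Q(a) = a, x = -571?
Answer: -323345/9 ≈ -35927.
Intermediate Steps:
S = -326972/9 (S = -(168083 - 1*(-158889))/9 = -(168083 + 158889)/9 = -1/9*326972 = -326972/9 ≈ -36330.)
u(l, J) = -2*J
f(B) = 277 (f(B) = -3 + 280 = 277)
q(n) = -7*n (q(n) = n*(-7) = -7*n)
(q(u(16, 9)) + S) + f(x) = (-(-14)*9 - 326972/9) + 277 = (-7*(-18) - 326972/9) + 277 = (126 - 326972/9) + 277 = -325838/9 + 277 = -323345/9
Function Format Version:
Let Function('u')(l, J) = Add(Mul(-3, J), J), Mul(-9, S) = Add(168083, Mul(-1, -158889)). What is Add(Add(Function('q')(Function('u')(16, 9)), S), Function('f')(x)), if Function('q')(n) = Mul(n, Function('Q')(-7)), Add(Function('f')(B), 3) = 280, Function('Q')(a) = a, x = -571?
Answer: Rational(-323345, 9) ≈ -35927.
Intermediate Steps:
S = Rational(-326972, 9) (S = Mul(Rational(-1, 9), Add(168083, Mul(-1, -158889))) = Mul(Rational(-1, 9), Add(168083, 158889)) = Mul(Rational(-1, 9), 326972) = Rational(-326972, 9) ≈ -36330.)
Function('u')(l, J) = Mul(-2, J)
Function('f')(B) = 277 (Function('f')(B) = Add(-3, 280) = 277)
Function('q')(n) = Mul(-7, n) (Function('q')(n) = Mul(n, -7) = Mul(-7, n))
Add(Add(Function('q')(Function('u')(16, 9)), S), Function('f')(x)) = Add(Add(Mul(-7, Mul(-2, 9)), Rational(-326972, 9)), 277) = Add(Add(Mul(-7, -18), Rational(-326972, 9)), 277) = Add(Add(126, Rational(-326972, 9)), 277) = Add(Rational(-325838, 9), 277) = Rational(-323345, 9)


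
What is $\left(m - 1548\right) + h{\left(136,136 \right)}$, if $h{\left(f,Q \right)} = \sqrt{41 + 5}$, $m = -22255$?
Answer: $-23803 + \sqrt{46} \approx -23796.0$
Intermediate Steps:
$h{\left(f,Q \right)} = \sqrt{46}$
$\left(m - 1548\right) + h{\left(136,136 \right)} = \left(-22255 - 1548\right) + \sqrt{46} = -23803 + \sqrt{46}$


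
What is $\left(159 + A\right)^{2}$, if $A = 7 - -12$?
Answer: $31684$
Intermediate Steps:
$A = 19$ ($A = 7 + 12 = 19$)
$\left(159 + A\right)^{2} = \left(159 + 19\right)^{2} = 178^{2} = 31684$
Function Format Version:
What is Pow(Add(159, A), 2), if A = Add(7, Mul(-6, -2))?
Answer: 31684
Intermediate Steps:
A = 19 (A = Add(7, 12) = 19)
Pow(Add(159, A), 2) = Pow(Add(159, 19), 2) = Pow(178, 2) = 31684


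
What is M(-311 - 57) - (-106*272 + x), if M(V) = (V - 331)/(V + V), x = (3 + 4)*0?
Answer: 21221051/736 ≈ 28833.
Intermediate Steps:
x = 0 (x = 7*0 = 0)
M(V) = (-331 + V)/(2*V) (M(V) = (-331 + V)/((2*V)) = (-331 + V)*(1/(2*V)) = (-331 + V)/(2*V))
M(-311 - 57) - (-106*272 + x) = (-331 + (-311 - 57))/(2*(-311 - 57)) - (-106*272 + 0) = (½)*(-331 - 368)/(-368) - (-28832 + 0) = (½)*(-1/368)*(-699) - 1*(-28832) = 699/736 + 28832 = 21221051/736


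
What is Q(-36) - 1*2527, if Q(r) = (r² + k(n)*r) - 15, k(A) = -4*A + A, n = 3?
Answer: -922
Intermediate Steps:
k(A) = -3*A
Q(r) = -15 + r² - 9*r (Q(r) = (r² + (-3*3)*r) - 15 = (r² - 9*r) - 15 = -15 + r² - 9*r)
Q(-36) - 1*2527 = (-15 + (-36)² - 9*(-36)) - 1*2527 = (-15 + 1296 + 324) - 2527 = 1605 - 2527 = -922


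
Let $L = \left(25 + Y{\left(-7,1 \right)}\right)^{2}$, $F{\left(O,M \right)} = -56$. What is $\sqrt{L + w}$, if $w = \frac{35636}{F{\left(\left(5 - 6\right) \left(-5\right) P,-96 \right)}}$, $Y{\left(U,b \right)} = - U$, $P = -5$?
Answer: $\frac{9 \sqrt{938}}{14} \approx 19.689$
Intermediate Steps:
$w = - \frac{8909}{14}$ ($w = \frac{35636}{-56} = 35636 \left(- \frac{1}{56}\right) = - \frac{8909}{14} \approx -636.36$)
$L = 1024$ ($L = \left(25 - -7\right)^{2} = \left(25 + 7\right)^{2} = 32^{2} = 1024$)
$\sqrt{L + w} = \sqrt{1024 - \frac{8909}{14}} = \sqrt{\frac{5427}{14}} = \frac{9 \sqrt{938}}{14}$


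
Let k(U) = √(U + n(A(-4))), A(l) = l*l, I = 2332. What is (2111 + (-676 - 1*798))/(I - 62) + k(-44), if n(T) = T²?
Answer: 637/2270 + 2*√53 ≈ 14.841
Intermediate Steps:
A(l) = l²
k(U) = √(256 + U) (k(U) = √(U + ((-4)²)²) = √(U + 16²) = √(U + 256) = √(256 + U))
(2111 + (-676 - 1*798))/(I - 62) + k(-44) = (2111 + (-676 - 1*798))/(2332 - 62) + √(256 - 44) = (2111 + (-676 - 798))/2270 + √212 = (2111 - 1474)*(1/2270) + 2*√53 = 637*(1/2270) + 2*√53 = 637/2270 + 2*√53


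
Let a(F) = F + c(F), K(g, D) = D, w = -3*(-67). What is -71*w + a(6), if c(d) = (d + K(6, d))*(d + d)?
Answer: -14121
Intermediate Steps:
w = 201
c(d) = 4*d² (c(d) = (d + d)*(d + d) = (2*d)*(2*d) = 4*d²)
a(F) = F + 4*F²
-71*w + a(6) = -71*201 + 6*(1 + 4*6) = -14271 + 6*(1 + 24) = -14271 + 6*25 = -14271 + 150 = -14121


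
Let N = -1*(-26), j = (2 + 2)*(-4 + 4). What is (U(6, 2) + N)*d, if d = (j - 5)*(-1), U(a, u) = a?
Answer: 160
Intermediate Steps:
j = 0 (j = 4*0 = 0)
N = 26
d = 5 (d = (0 - 5)*(-1) = -5*(-1) = 5)
(U(6, 2) + N)*d = (6 + 26)*5 = 32*5 = 160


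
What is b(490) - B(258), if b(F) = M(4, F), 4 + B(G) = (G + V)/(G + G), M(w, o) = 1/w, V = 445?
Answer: 745/258 ≈ 2.8876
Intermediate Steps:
B(G) = -4 + (445 + G)/(2*G) (B(G) = -4 + (G + 445)/(G + G) = -4 + (445 + G)/((2*G)) = -4 + (445 + G)*(1/(2*G)) = -4 + (445 + G)/(2*G))
b(F) = ¼ (b(F) = 1/4 = ¼)
b(490) - B(258) = ¼ - (445 - 7*258)/(2*258) = ¼ - (445 - 1806)/(2*258) = ¼ - (-1361)/(2*258) = ¼ - 1*(-1361/516) = ¼ + 1361/516 = 745/258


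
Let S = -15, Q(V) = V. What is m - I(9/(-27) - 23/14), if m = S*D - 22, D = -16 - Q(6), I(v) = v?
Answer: 13019/42 ≈ 309.98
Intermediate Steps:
D = -22 (D = -16 - 1*6 = -16 - 6 = -22)
m = 308 (m = -15*(-22) - 22 = 330 - 22 = 308)
m - I(9/(-27) - 23/14) = 308 - (9/(-27) - 23/14) = 308 - (9*(-1/27) - 23*1/14) = 308 - (-1/3 - 23/14) = 308 - 1*(-83/42) = 308 + 83/42 = 13019/42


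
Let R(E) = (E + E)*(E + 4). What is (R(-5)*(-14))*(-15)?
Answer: 2100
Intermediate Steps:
R(E) = 2*E*(4 + E) (R(E) = (2*E)*(4 + E) = 2*E*(4 + E))
(R(-5)*(-14))*(-15) = ((2*(-5)*(4 - 5))*(-14))*(-15) = ((2*(-5)*(-1))*(-14))*(-15) = (10*(-14))*(-15) = -140*(-15) = 2100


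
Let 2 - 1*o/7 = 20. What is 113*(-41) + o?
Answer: -4759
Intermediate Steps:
o = -126 (o = 14 - 7*20 = 14 - 140 = -126)
113*(-41) + o = 113*(-41) - 126 = -4633 - 126 = -4759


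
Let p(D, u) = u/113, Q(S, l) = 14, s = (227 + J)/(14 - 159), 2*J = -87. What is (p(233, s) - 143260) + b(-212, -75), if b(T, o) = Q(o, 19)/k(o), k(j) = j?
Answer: -70419550261/491550 ≈ -1.4326e+5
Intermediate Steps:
J = -87/2 (J = (½)*(-87) = -87/2 ≈ -43.500)
s = -367/290 (s = (227 - 87/2)/(14 - 159) = (367/2)/(-145) = (367/2)*(-1/145) = -367/290 ≈ -1.2655)
b(T, o) = 14/o
p(D, u) = u/113 (p(D, u) = u*(1/113) = u/113)
(p(233, s) - 143260) + b(-212, -75) = ((1/113)*(-367/290) - 143260) + 14/(-75) = (-367/32770 - 143260) + 14*(-1/75) = -4694630567/32770 - 14/75 = -70419550261/491550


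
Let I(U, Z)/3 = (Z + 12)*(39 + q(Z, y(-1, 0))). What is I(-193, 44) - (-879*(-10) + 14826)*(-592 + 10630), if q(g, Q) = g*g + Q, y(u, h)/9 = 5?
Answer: -236718048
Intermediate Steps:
y(u, h) = 45 (y(u, h) = 9*5 = 45)
q(g, Q) = Q + g² (q(g, Q) = g² + Q = Q + g²)
I(U, Z) = 3*(12 + Z)*(84 + Z²) (I(U, Z) = 3*((Z + 12)*(39 + (45 + Z²))) = 3*((12 + Z)*(84 + Z²)) = 3*(12 + Z)*(84 + Z²))
I(-193, 44) - (-879*(-10) + 14826)*(-592 + 10630) = (3024 + 3*44³ + 36*44² + 252*44) - (-879*(-10) + 14826)*(-592 + 10630) = (3024 + 3*85184 + 36*1936 + 11088) - (8790 + 14826)*10038 = (3024 + 255552 + 69696 + 11088) - 23616*10038 = 339360 - 1*237057408 = 339360 - 237057408 = -236718048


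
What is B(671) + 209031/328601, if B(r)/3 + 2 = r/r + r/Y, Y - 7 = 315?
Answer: 2554989/657202 ≈ 3.8877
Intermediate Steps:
Y = 322 (Y = 7 + 315 = 322)
B(r) = -3 + 3*r/322 (B(r) = -6 + 3*(r/r + r/322) = -6 + 3*(1 + r*(1/322)) = -6 + 3*(1 + r/322) = -6 + (3 + 3*r/322) = -3 + 3*r/322)
B(671) + 209031/328601 = (-3 + (3/322)*671) + 209031/328601 = (-3 + 2013/322) + 209031*(1/328601) = 1047/322 + 209031/328601 = 2554989/657202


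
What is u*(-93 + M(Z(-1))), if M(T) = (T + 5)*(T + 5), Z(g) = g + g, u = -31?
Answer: 2604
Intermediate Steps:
Z(g) = 2*g
M(T) = (5 + T)² (M(T) = (5 + T)*(5 + T) = (5 + T)²)
u*(-93 + M(Z(-1))) = -31*(-93 + (5 + 2*(-1))²) = -31*(-93 + (5 - 2)²) = -31*(-93 + 3²) = -31*(-93 + 9) = -31*(-84) = 2604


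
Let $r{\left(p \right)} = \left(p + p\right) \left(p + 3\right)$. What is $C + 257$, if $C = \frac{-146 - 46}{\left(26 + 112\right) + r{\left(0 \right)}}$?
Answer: $\frac{5879}{23} \approx 255.61$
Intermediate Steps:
$r{\left(p \right)} = 2 p \left(3 + p\right)$
$C = - \frac{32}{23}$ ($C = \frac{-146 - 46}{\left(26 + 112\right) + 2 \cdot 0 \left(3 + 0\right)} = - \frac{192}{138 + 2 \cdot 0 \cdot 3} = - \frac{192}{138 + 0} = - \frac{192}{138} = \left(-192\right) \frac{1}{138} = - \frac{32}{23} \approx -1.3913$)
$C + 257 = - \frac{32}{23} + 257 = \frac{5879}{23}$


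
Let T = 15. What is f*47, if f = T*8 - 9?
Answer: 5217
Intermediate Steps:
f = 111 (f = 15*8 - 9 = 120 - 9 = 111)
f*47 = 111*47 = 5217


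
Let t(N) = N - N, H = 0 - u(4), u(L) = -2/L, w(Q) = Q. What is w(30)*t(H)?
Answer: 0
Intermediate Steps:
H = ½ (H = 0 - (-2)/4 = 0 - 1*(-½) = 0 + ½ = ½ ≈ 0.50000)
t(N) = 0
w(30)*t(H) = 30*0 = 0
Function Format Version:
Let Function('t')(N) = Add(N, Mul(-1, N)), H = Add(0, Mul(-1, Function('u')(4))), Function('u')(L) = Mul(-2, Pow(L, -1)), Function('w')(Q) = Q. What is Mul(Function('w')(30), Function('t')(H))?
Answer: 0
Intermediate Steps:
H = Rational(1, 2) (H = Add(0, Mul(-1, Mul(-2, Pow(4, -1)))) = Add(0, Mul(-1, Mul(-2, Rational(1, 4)))) = Add(0, Mul(-1, Rational(-1, 2))) = Add(0, Rational(1, 2)) = Rational(1, 2) ≈ 0.50000)
Function('t')(N) = 0
Mul(Function('w')(30), Function('t')(H)) = Mul(30, 0) = 0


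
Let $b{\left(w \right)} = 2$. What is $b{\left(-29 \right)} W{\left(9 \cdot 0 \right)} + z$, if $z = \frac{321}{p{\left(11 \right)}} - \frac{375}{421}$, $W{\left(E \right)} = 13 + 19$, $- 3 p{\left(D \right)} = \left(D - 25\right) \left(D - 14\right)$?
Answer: $\frac{236825}{5894} \approx 40.181$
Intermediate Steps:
$p{\left(D \right)} = - \frac{\left(-25 + D\right) \left(-14 + D\right)}{3}$ ($p{\left(D \right)} = - \frac{\left(D - 25\right) \left(D - 14\right)}{3} = - \frac{\left(-25 + D\right) \left(-14 + D\right)}{3}$)
$W{\left(E \right)} = 32$
$z = - \frac{140391}{5894}$ ($z = \frac{321}{- \frac{350}{3} + 13 \cdot 11 - \frac{11^{2}}{3}} - \frac{375}{421} = \frac{321}{- \frac{350}{3} + 143 - \frac{121}{3}} - \frac{375}{421} = \frac{321}{-14} - \frac{375}{421} = 321 \left(- \frac{1}{14}\right) - \frac{375}{421} = - \frac{321}{14} - \frac{375}{421} = - \frac{140391}{5894} \approx -23.819$)
$b{\left(-29 \right)} W{\left(9 \cdot 0 \right)} + z = 2 \cdot 32 - \frac{140391}{5894} = 64 - \frac{140391}{5894} = \frac{236825}{5894}$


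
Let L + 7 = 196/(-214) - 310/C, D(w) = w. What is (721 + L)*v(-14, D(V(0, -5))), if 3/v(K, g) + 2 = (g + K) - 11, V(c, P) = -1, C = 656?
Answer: -75029445/982688 ≈ -76.351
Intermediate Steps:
v(K, g) = 3/(-13 + K + g) (v(K, g) = 3/(-2 + ((g + K) - 11)) = 3/(-2 + ((K + g) - 11)) = 3/(-2 + (-11 + K + g)) = 3/(-13 + K + g))
L = -294401/35096 (L = -7 + (196/(-214) - 310/656) = -7 + (196*(-1/214) - 310*1/656) = -7 + (-98/107 - 155/328) = -7 - 48729/35096 = -294401/35096 ≈ -8.3884)
(721 + L)*v(-14, D(V(0, -5))) = (721 - 294401/35096)*(3/(-13 - 14 - 1)) = 25009815*(3/(-28))/35096 = 25009815*(3*(-1/28))/35096 = (25009815/35096)*(-3/28) = -75029445/982688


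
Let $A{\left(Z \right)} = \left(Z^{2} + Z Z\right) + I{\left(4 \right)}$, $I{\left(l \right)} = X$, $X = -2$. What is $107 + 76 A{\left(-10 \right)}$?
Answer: $15155$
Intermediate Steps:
$I{\left(l \right)} = -2$
$A{\left(Z \right)} = -2 + 2 Z^{2}$ ($A{\left(Z \right)} = \left(Z^{2} + Z Z\right) - 2 = \left(Z^{2} + Z^{2}\right) - 2 = 2 Z^{2} - 2 = -2 + 2 Z^{2}$)
$107 + 76 A{\left(-10 \right)} = 107 + 76 \left(-2 + 2 \left(-10\right)^{2}\right) = 107 + 76 \left(-2 + 2 \cdot 100\right) = 107 + 76 \left(-2 + 200\right) = 107 + 76 \cdot 198 = 107 + 15048 = 15155$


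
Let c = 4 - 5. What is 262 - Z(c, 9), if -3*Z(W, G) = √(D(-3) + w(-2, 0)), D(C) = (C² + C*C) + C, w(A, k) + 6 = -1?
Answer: 262 + 2*√2/3 ≈ 262.94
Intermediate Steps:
c = -1
w(A, k) = -7 (w(A, k) = -6 - 1 = -7)
D(C) = C + 2*C² (D(C) = (C² + C²) + C = 2*C² + C = C + 2*C²)
Z(W, G) = -2*√2/3 (Z(W, G) = -√(-3*(1 + 2*(-3)) - 7)/3 = -√(-3*(1 - 6) - 7)/3 = -√(-3*(-5) - 7)/3 = -√(15 - 7)/3 = -2*√2/3)
262 - Z(c, 9) = 262 - (-2)*√2/3 = 262 + 2*√2/3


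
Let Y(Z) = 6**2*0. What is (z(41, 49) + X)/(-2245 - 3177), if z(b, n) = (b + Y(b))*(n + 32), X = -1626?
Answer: -1695/5422 ≈ -0.31262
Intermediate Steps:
Y(Z) = 0 (Y(Z) = 36*0 = 0)
z(b, n) = b*(32 + n) (z(b, n) = (b + 0)*(n + 32) = b*(32 + n))
(z(41, 49) + X)/(-2245 - 3177) = (41*(32 + 49) - 1626)/(-2245 - 3177) = (41*81 - 1626)/(-5422) = (3321 - 1626)*(-1/5422) = 1695*(-1/5422) = -1695/5422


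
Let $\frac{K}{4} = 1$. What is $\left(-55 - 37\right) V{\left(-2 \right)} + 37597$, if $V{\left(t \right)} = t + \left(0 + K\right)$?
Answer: $37413$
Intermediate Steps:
$K = 4$ ($K = 4 \cdot 1 = 4$)
$V{\left(t \right)} = 4 + t$ ($V{\left(t \right)} = t + \left(0 + 4\right) = t + 4 = 4 + t$)
$\left(-55 - 37\right) V{\left(-2 \right)} + 37597 = \left(-55 - 37\right) \left(4 - 2\right) + 37597 = \left(-92\right) 2 + 37597 = -184 + 37597 = 37413$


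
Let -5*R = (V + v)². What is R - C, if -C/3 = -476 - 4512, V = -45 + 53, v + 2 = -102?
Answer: -84036/5 ≈ -16807.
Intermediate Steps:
v = -104 (v = -2 - 102 = -104)
V = 8
C = 14964 (C = -3*(-476 - 4512) = -3*(-4988) = 14964)
R = -9216/5 (R = -(8 - 104)²/5 = -⅕*(-96)² = -⅕*9216 = -9216/5 ≈ -1843.2)
R - C = -9216/5 - 1*14964 = -9216/5 - 14964 = -84036/5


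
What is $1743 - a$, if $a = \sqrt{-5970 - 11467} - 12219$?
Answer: $13962 - i \sqrt{17437} \approx 13962.0 - 132.05 i$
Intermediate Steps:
$a = -12219 + i \sqrt{17437}$ ($a = \sqrt{-17437} - 12219 = i \sqrt{17437} - 12219 = -12219 + i \sqrt{17437} \approx -12219.0 + 132.05 i$)
$1743 - a = 1743 - \left(-12219 + i \sqrt{17437}\right) = 1743 + \left(12219 - i \sqrt{17437}\right) = 13962 - i \sqrt{17437}$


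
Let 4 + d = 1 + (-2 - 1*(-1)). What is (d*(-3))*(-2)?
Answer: -24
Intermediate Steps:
d = -4 (d = -4 + (1 + (-2 - 1*(-1))) = -4 + (1 + (-2 + 1)) = -4 + (1 - 1) = -4 + 0 = -4)
(d*(-3))*(-2) = -4*(-3)*(-2) = 12*(-2) = -24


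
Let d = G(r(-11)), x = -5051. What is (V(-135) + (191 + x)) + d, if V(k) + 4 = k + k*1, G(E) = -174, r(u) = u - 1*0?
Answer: -5308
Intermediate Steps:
r(u) = u (r(u) = u + 0 = u)
d = -174
V(k) = -4 + 2*k (V(k) = -4 + (k + k*1) = -4 + (k + k) = -4 + 2*k)
(V(-135) + (191 + x)) + d = ((-4 + 2*(-135)) + (191 - 5051)) - 174 = ((-4 - 270) - 4860) - 174 = (-274 - 4860) - 174 = -5134 - 174 = -5308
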